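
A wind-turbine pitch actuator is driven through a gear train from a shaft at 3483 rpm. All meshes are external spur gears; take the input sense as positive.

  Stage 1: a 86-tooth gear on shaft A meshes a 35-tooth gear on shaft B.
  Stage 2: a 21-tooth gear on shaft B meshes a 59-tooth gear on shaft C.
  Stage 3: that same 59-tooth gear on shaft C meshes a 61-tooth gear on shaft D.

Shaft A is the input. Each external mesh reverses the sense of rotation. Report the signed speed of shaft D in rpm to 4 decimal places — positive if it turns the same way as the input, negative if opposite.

Stage 1 [86T→35T]: ω = 3483.0000×86/35 = 8558.2286 rpm, dir flips to −; running = −8558.2286
Stage 2 [21T→59T]: ω = 8558.2286×21/59 = 3046.1492 rpm, dir flips to +; running = +3046.1492
Stage 3 [59T→61T]: ω = 3046.1492×59/61 = 2946.2754 rpm, dir flips to −; running = −2946.2754

-2946.2754 rpm (opposite to input, |ω| = 2946.2754 rpm)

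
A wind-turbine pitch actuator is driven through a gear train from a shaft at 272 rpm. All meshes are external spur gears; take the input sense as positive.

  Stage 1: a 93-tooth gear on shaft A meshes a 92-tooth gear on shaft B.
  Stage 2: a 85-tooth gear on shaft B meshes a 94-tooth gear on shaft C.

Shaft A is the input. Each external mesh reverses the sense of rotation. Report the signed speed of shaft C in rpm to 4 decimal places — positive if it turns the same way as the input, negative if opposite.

Stage 1 [93T→92T]: ω = 272.0000×93/92 = 274.9565 rpm, dir flips to −; running = −274.9565
Stage 2 [85T→94T]: ω = 274.9565×85/94 = 248.6309 rpm, dir flips to +; running = +248.6309

+248.6309 rpm (same as input, |ω| = 248.6309 rpm)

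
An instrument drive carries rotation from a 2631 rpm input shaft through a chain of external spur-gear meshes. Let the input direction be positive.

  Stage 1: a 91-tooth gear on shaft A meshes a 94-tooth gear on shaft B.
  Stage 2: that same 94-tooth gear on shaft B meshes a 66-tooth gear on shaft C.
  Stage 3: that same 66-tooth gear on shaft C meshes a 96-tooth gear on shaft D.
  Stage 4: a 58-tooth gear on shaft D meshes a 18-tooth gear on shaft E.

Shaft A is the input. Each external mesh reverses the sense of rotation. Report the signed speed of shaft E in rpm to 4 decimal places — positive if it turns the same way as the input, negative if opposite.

+8036.1215 rpm (same as input, |ω| = 8036.1215 rpm)

Stage 1 [91T→94T]: ω = 2631.0000×91/94 = 2547.0319 rpm, dir flips to −; running = −2547.0319
Stage 2 [94T→66T]: ω = 2547.0319×94/66 = 3627.5909 rpm, dir flips to +; running = +3627.5909
Stage 3 [66T→96T]: ω = 3627.5909×66/96 = 2493.9688 rpm, dir flips to −; running = −2493.9688
Stage 4 [58T→18T]: ω = 2493.9688×58/18 = 8036.1215 rpm, dir flips to +; running = +8036.1215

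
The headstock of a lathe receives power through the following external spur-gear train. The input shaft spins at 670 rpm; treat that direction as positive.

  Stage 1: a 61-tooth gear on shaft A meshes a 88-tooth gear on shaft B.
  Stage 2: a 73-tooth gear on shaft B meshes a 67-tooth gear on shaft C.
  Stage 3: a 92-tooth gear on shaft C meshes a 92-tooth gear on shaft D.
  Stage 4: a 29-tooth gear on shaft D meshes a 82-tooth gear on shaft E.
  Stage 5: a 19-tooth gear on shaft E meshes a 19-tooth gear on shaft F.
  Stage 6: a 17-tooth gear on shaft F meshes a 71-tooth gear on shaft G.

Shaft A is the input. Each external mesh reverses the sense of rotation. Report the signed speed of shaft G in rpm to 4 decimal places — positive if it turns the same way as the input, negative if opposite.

Stage 1 [61T→88T]: ω = 670.0000×61/88 = 464.4318 rpm, dir flips to −; running = −464.4318
Stage 2 [73T→67T]: ω = 464.4318×73/67 = 506.0227 rpm, dir flips to +; running = +506.0227
Stage 3 [92T→92T]: ω = 506.0227×92/92 = 506.0227 rpm, dir flips to −; running = −506.0227
Stage 4 [29T→82T]: ω = 506.0227×29/82 = 178.9593 rpm, dir flips to +; running = +178.9593
Stage 5 [19T→19T]: ω = 178.9593×19/19 = 178.9593 rpm, dir flips to −; running = −178.9593
Stage 6 [17T→71T]: ω = 178.9593×17/71 = 42.8494 rpm, dir flips to +; running = +42.8494

+42.8494 rpm (same as input, |ω| = 42.8494 rpm)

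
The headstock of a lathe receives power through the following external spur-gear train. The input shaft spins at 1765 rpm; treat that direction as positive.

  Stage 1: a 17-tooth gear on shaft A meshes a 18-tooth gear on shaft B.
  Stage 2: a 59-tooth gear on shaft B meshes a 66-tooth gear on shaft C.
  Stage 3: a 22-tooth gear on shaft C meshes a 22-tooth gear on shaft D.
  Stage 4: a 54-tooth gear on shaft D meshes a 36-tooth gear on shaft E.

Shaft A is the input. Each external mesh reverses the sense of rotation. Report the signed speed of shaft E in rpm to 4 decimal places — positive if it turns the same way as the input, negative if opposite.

Stage 1 [17T→18T]: ω = 1765.0000×17/18 = 1666.9444 rpm, dir flips to −; running = −1666.9444
Stage 2 [59T→66T]: ω = 1666.9444×59/66 = 1490.1473 rpm, dir flips to +; running = +1490.1473
Stage 3 [22T→22T]: ω = 1490.1473×22/22 = 1490.1473 rpm, dir flips to −; running = −1490.1473
Stage 4 [54T→36T]: ω = 1490.1473×54/36 = 2235.2210 rpm, dir flips to +; running = +2235.2210

+2235.2210 rpm (same as input, |ω| = 2235.2210 rpm)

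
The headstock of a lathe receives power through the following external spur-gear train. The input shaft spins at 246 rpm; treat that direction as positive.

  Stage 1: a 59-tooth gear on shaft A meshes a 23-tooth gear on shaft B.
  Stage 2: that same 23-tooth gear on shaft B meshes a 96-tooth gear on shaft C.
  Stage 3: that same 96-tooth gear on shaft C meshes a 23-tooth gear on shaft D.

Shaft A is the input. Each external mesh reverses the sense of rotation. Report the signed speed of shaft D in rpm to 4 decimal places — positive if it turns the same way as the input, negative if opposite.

-631.0435 rpm (opposite to input, |ω| = 631.0435 rpm)

Stage 1 [59T→23T]: ω = 246.0000×59/23 = 631.0435 rpm, dir flips to −; running = −631.0435
Stage 2 [23T→96T]: ω = 631.0435×23/96 = 151.1875 rpm, dir flips to +; running = +151.1875
Stage 3 [96T→23T]: ω = 151.1875×96/23 = 631.0435 rpm, dir flips to −; running = −631.0435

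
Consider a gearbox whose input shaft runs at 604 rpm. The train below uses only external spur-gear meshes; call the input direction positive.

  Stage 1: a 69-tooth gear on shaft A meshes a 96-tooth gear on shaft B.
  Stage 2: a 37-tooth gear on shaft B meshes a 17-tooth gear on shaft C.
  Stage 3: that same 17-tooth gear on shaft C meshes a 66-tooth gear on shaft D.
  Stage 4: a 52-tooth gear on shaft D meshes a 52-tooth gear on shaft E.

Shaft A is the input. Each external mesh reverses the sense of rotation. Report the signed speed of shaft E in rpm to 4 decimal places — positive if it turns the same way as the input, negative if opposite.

+243.3731 rpm (same as input, |ω| = 243.3731 rpm)

Stage 1 [69T→96T]: ω = 604.0000×69/96 = 434.1250 rpm, dir flips to −; running = −434.1250
Stage 2 [37T→17T]: ω = 434.1250×37/17 = 944.8603 rpm, dir flips to +; running = +944.8603
Stage 3 [17T→66T]: ω = 944.8603×17/66 = 243.3731 rpm, dir flips to −; running = −243.3731
Stage 4 [52T→52T]: ω = 243.3731×52/52 = 243.3731 rpm, dir flips to +; running = +243.3731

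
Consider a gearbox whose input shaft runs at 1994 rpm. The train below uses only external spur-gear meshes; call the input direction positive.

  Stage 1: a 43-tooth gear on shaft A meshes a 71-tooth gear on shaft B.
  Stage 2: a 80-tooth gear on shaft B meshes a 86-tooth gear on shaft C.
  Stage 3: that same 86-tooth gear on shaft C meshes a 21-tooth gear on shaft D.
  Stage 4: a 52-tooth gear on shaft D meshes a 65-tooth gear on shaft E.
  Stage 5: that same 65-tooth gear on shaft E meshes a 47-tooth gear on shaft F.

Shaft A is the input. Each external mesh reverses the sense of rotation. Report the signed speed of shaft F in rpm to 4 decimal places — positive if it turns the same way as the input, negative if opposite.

-5089.9257 rpm (opposite to input, |ω| = 5089.9257 rpm)

Stage 1 [43T→71T]: ω = 1994.0000×43/71 = 1207.6338 rpm, dir flips to −; running = −1207.6338
Stage 2 [80T→86T]: ω = 1207.6338×80/86 = 1123.3803 rpm, dir flips to +; running = +1123.3803
Stage 3 [86T→21T]: ω = 1123.3803×86/21 = 4600.5097 rpm, dir flips to −; running = −4600.5097
Stage 4 [52T→65T]: ω = 4600.5097×52/65 = 3680.4078 rpm, dir flips to +; running = +3680.4078
Stage 5 [65T→47T]: ω = 3680.4078×65/47 = 5089.9257 rpm, dir flips to −; running = −5089.9257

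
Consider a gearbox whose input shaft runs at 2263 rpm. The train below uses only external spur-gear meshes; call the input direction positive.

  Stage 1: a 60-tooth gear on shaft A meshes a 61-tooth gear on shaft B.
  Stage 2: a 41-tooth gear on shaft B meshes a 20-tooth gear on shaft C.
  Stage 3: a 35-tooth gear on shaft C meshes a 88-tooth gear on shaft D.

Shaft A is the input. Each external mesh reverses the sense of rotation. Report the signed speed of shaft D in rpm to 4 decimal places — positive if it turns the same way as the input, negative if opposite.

-1814.8687 rpm (opposite to input, |ω| = 1814.8687 rpm)

Stage 1 [60T→61T]: ω = 2263.0000×60/61 = 2225.9016 rpm, dir flips to −; running = −2225.9016
Stage 2 [41T→20T]: ω = 2225.9016×41/20 = 4563.0984 rpm, dir flips to +; running = +4563.0984
Stage 3 [35T→88T]: ω = 4563.0984×35/88 = 1814.8687 rpm, dir flips to −; running = −1814.8687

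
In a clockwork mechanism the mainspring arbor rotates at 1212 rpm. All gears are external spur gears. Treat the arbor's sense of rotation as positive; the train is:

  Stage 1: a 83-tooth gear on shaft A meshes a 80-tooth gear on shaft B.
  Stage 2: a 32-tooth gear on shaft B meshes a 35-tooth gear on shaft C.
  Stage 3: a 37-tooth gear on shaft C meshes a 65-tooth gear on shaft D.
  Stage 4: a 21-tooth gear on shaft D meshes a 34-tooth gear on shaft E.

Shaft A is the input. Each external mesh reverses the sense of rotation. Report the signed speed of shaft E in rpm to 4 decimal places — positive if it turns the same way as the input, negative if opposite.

Stage 1 [83T→80T]: ω = 1212.0000×83/80 = 1257.4500 rpm, dir flips to −; running = −1257.4500
Stage 2 [32T→35T]: ω = 1257.4500×32/35 = 1149.6686 rpm, dir flips to +; running = +1149.6686
Stage 3 [37T→65T]: ω = 1149.6686×37/65 = 654.4267 rpm, dir flips to −; running = −654.4267
Stage 4 [21T→34T]: ω = 654.4267×21/34 = 404.2047 rpm, dir flips to +; running = +404.2047

+404.2047 rpm (same as input, |ω| = 404.2047 rpm)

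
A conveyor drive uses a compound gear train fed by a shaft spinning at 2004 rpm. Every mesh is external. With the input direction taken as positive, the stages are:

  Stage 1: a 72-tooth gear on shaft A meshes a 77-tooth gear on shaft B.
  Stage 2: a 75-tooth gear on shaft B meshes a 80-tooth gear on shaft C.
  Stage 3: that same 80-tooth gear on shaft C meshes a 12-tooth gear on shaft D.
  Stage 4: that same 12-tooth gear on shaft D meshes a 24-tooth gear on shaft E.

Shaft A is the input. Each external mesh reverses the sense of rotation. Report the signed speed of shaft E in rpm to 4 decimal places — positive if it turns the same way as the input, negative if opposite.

Stage 1 [72T→77T]: ω = 2004.0000×72/77 = 1873.8701 rpm, dir flips to −; running = −1873.8701
Stage 2 [75T→80T]: ω = 1873.8701×75/80 = 1756.7532 rpm, dir flips to +; running = +1756.7532
Stage 3 [80T→12T]: ω = 1756.7532×80/12 = 11711.6883 rpm, dir flips to −; running = −11711.6883
Stage 4 [12T→24T]: ω = 11711.6883×12/24 = 5855.8442 rpm, dir flips to +; running = +5855.8442

+5855.8442 rpm (same as input, |ω| = 5855.8442 rpm)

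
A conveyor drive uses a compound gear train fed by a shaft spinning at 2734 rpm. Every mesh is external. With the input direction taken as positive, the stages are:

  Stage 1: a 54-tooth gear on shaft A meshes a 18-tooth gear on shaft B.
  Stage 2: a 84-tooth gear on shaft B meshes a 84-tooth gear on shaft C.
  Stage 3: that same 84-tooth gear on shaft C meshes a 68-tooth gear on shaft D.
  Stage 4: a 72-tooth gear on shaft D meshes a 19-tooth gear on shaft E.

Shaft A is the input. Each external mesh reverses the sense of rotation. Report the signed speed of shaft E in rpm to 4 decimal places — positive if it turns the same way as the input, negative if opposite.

Stage 1 [54T→18T]: ω = 2734.0000×54/18 = 8202.0000 rpm, dir flips to −; running = −8202.0000
Stage 2 [84T→84T]: ω = 8202.0000×84/84 = 8202.0000 rpm, dir flips to +; running = +8202.0000
Stage 3 [84T→68T]: ω = 8202.0000×84/68 = 10131.8824 rpm, dir flips to −; running = −10131.8824
Stage 4 [72T→19T]: ω = 10131.8824×72/19 = 38394.5015 rpm, dir flips to +; running = +38394.5015

+38394.5015 rpm (same as input, |ω| = 38394.5015 rpm)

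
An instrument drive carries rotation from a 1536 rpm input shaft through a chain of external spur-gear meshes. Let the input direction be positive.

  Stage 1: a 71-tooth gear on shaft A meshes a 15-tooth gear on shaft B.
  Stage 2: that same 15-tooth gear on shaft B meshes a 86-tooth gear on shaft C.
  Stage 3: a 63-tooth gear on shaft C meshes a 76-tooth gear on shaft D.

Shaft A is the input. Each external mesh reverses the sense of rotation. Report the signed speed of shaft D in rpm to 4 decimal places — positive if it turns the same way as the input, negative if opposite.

Stage 1 [71T→15T]: ω = 1536.0000×71/15 = 7270.4000 rpm, dir flips to −; running = −7270.4000
Stage 2 [15T→86T]: ω = 7270.4000×15/86 = 1268.0930 rpm, dir flips to +; running = +1268.0930
Stage 3 [63T→76T]: ω = 1268.0930×63/76 = 1051.1824 rpm, dir flips to −; running = −1051.1824

-1051.1824 rpm (opposite to input, |ω| = 1051.1824 rpm)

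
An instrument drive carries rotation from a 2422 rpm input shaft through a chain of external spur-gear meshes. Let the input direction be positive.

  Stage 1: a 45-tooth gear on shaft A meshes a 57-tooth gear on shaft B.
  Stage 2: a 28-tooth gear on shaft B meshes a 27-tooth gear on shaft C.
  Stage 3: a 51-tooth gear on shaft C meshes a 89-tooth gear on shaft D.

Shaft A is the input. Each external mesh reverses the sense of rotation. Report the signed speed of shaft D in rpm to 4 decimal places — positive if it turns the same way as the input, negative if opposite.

Stage 1 [45T→57T]: ω = 2422.0000×45/57 = 1912.1053 rpm, dir flips to −; running = −1912.1053
Stage 2 [28T→27T]: ω = 1912.1053×28/27 = 1982.9240 rpm, dir flips to +; running = +1982.9240
Stage 3 [51T→89T]: ω = 1982.9240×51/89 = 1136.2823 rpm, dir flips to −; running = −1136.2823

-1136.2823 rpm (opposite to input, |ω| = 1136.2823 rpm)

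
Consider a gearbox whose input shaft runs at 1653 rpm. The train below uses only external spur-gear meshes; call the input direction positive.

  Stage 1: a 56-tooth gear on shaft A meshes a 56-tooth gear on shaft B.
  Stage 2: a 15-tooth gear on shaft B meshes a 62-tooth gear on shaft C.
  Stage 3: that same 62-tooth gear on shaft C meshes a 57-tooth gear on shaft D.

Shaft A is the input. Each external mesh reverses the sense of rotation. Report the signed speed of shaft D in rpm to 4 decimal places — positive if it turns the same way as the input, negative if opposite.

-435.0000 rpm (opposite to input, |ω| = 435.0000 rpm)

Stage 1 [56T→56T]: ω = 1653.0000×56/56 = 1653.0000 rpm, dir flips to −; running = −1653.0000
Stage 2 [15T→62T]: ω = 1653.0000×15/62 = 399.9194 rpm, dir flips to +; running = +399.9194
Stage 3 [62T→57T]: ω = 399.9194×62/57 = 435.0000 rpm, dir flips to −; running = −435.0000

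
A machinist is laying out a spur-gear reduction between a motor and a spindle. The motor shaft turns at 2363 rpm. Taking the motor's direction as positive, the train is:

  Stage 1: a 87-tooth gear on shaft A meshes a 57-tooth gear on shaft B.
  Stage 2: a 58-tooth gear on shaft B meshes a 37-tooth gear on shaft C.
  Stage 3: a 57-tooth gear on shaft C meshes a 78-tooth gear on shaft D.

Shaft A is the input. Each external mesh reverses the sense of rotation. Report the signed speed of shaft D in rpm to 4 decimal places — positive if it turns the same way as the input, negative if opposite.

-4131.5655 rpm (opposite to input, |ω| = 4131.5655 rpm)

Stage 1 [87T→57T]: ω = 2363.0000×87/57 = 3606.6842 rpm, dir flips to −; running = −3606.6842
Stage 2 [58T→37T]: ω = 3606.6842×58/37 = 5653.7212 rpm, dir flips to +; running = +5653.7212
Stage 3 [57T→78T]: ω = 5653.7212×57/78 = 4131.5655 rpm, dir flips to −; running = −4131.5655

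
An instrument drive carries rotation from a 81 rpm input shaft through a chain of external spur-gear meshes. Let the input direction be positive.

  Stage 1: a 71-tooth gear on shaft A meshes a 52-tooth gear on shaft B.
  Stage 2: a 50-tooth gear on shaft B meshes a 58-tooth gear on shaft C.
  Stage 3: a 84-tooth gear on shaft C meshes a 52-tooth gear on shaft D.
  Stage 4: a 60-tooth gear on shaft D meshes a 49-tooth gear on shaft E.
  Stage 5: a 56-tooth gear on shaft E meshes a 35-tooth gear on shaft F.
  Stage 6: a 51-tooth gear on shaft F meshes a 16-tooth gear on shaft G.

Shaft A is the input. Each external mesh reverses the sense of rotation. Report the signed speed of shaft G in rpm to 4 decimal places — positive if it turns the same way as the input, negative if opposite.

Stage 1 [71T→52T]: ω = 81.0000×71/52 = 110.5962 rpm, dir flips to −; running = −110.5962
Stage 2 [50T→58T]: ω = 110.5962×50/58 = 95.3415 rpm, dir flips to +; running = +95.3415
Stage 3 [84T→52T]: ω = 95.3415×84/52 = 154.0132 rpm, dir flips to −; running = −154.0132
Stage 4 [60T→49T]: ω = 154.0132×60/49 = 188.5876 rpm, dir flips to +; running = +188.5876
Stage 5 [56T→35T]: ω = 188.5876×56/35 = 301.7402 rpm, dir flips to −; running = −301.7402
Stage 6 [51T→16T]: ω = 301.7402×51/16 = 961.7968 rpm, dir flips to +; running = +961.7968

+961.7968 rpm (same as input, |ω| = 961.7968 rpm)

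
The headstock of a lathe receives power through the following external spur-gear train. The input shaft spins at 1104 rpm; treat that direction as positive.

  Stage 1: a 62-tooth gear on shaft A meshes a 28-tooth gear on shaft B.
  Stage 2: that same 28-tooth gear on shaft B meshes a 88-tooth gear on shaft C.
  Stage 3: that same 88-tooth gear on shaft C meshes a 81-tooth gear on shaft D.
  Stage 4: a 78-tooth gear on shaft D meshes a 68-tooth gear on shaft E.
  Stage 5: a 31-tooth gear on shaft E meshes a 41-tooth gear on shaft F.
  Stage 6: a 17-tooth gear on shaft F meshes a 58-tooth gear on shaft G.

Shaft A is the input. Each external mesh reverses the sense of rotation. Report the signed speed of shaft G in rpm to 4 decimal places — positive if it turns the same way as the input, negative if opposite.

Stage 1 [62T→28T]: ω = 1104.0000×62/28 = 2444.5714 rpm, dir flips to −; running = −2444.5714
Stage 2 [28T→88T]: ω = 2444.5714×28/88 = 777.8182 rpm, dir flips to +; running = +777.8182
Stage 3 [88T→81T]: ω = 777.8182×88/81 = 845.0370 rpm, dir flips to −; running = −845.0370
Stage 4 [78T→68T]: ω = 845.0370×78/68 = 969.3072 rpm, dir flips to +; running = +969.3072
Stage 5 [31T→41T]: ω = 969.3072×31/41 = 732.8908 rpm, dir flips to −; running = −732.8908
Stage 6 [17T→58T]: ω = 732.8908×17/58 = 214.8128 rpm, dir flips to +; running = +214.8128

+214.8128 rpm (same as input, |ω| = 214.8128 rpm)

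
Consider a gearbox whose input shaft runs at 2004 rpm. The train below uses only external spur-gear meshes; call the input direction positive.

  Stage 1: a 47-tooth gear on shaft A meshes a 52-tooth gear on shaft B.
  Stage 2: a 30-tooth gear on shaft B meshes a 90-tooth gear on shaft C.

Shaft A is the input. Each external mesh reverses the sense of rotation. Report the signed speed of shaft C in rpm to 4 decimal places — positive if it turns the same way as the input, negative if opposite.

+603.7692 rpm (same as input, |ω| = 603.7692 rpm)

Stage 1 [47T→52T]: ω = 2004.0000×47/52 = 1811.3077 rpm, dir flips to −; running = −1811.3077
Stage 2 [30T→90T]: ω = 1811.3077×30/90 = 603.7692 rpm, dir flips to +; running = +603.7692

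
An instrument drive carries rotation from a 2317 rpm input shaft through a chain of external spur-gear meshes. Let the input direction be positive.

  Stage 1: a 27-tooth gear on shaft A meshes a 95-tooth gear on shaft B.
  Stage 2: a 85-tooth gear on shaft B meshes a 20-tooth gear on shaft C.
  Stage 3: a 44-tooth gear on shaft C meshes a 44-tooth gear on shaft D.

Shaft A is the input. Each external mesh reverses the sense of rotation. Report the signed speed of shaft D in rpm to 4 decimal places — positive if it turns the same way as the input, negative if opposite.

-2798.6921 rpm (opposite to input, |ω| = 2798.6921 rpm)

Stage 1 [27T→95T]: ω = 2317.0000×27/95 = 658.5158 rpm, dir flips to −; running = −658.5158
Stage 2 [85T→20T]: ω = 658.5158×85/20 = 2798.6921 rpm, dir flips to +; running = +2798.6921
Stage 3 [44T→44T]: ω = 2798.6921×44/44 = 2798.6921 rpm, dir flips to −; running = −2798.6921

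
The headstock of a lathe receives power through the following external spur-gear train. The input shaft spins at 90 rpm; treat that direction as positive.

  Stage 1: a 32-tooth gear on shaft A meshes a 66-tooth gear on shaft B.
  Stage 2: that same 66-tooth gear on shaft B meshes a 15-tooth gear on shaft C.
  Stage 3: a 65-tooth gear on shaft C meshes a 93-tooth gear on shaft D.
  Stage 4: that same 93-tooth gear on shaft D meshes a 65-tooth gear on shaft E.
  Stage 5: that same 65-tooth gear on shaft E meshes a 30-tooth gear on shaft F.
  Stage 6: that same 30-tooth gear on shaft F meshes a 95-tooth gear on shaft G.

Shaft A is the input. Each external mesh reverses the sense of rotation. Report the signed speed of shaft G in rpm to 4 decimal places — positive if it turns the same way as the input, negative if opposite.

Stage 1 [32T→66T]: ω = 90.0000×32/66 = 43.6364 rpm, dir flips to −; running = −43.6364
Stage 2 [66T→15T]: ω = 43.6364×66/15 = 192.0000 rpm, dir flips to +; running = +192.0000
Stage 3 [65T→93T]: ω = 192.0000×65/93 = 134.1935 rpm, dir flips to −; running = −134.1935
Stage 4 [93T→65T]: ω = 134.1935×93/65 = 192.0000 rpm, dir flips to +; running = +192.0000
Stage 5 [65T→30T]: ω = 192.0000×65/30 = 416.0000 rpm, dir flips to −; running = −416.0000
Stage 6 [30T→95T]: ω = 416.0000×30/95 = 131.3684 rpm, dir flips to +; running = +131.3684

+131.3684 rpm (same as input, |ω| = 131.3684 rpm)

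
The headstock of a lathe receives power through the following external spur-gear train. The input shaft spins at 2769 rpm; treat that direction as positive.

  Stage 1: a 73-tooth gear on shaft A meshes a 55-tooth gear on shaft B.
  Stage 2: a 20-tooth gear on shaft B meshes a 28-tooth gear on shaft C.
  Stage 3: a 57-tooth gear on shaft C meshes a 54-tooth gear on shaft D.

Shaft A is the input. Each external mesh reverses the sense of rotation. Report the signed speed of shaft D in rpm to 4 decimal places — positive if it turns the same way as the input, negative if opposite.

Stage 1 [73T→55T]: ω = 2769.0000×73/55 = 3675.2182 rpm, dir flips to −; running = −3675.2182
Stage 2 [20T→28T]: ω = 3675.2182×20/28 = 2625.1558 rpm, dir flips to +; running = +2625.1558
Stage 3 [57T→54T]: ω = 2625.1558×57/54 = 2770.9978 rpm, dir flips to −; running = −2770.9978

-2770.9978 rpm (opposite to input, |ω| = 2770.9978 rpm)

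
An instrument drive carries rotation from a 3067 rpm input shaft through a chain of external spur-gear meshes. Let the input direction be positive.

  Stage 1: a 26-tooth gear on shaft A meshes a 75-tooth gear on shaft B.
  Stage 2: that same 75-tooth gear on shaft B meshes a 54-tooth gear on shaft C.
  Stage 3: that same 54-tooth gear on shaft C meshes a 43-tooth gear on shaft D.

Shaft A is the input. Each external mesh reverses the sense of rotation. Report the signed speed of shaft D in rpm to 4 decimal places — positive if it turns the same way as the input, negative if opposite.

-1854.4651 rpm (opposite to input, |ω| = 1854.4651 rpm)

Stage 1 [26T→75T]: ω = 3067.0000×26/75 = 1063.2267 rpm, dir flips to −; running = −1063.2267
Stage 2 [75T→54T]: ω = 1063.2267×75/54 = 1476.7037 rpm, dir flips to +; running = +1476.7037
Stage 3 [54T→43T]: ω = 1476.7037×54/43 = 1854.4651 rpm, dir flips to −; running = −1854.4651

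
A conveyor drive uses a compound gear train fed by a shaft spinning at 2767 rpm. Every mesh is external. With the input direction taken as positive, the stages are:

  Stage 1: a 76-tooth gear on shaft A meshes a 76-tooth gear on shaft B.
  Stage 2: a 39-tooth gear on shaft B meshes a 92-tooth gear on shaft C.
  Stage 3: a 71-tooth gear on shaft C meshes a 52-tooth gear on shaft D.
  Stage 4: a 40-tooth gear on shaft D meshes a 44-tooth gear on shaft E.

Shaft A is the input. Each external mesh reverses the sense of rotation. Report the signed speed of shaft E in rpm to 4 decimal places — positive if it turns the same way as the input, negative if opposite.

+1455.9560 rpm (same as input, |ω| = 1455.9560 rpm)

Stage 1 [76T→76T]: ω = 2767.0000×76/76 = 2767.0000 rpm, dir flips to −; running = −2767.0000
Stage 2 [39T→92T]: ω = 2767.0000×39/92 = 1172.9674 rpm, dir flips to +; running = +1172.9674
Stage 3 [71T→52T]: ω = 1172.9674×71/52 = 1601.5516 rpm, dir flips to −; running = −1601.5516
Stage 4 [40T→44T]: ω = 1601.5516×40/44 = 1455.9560 rpm, dir flips to +; running = +1455.9560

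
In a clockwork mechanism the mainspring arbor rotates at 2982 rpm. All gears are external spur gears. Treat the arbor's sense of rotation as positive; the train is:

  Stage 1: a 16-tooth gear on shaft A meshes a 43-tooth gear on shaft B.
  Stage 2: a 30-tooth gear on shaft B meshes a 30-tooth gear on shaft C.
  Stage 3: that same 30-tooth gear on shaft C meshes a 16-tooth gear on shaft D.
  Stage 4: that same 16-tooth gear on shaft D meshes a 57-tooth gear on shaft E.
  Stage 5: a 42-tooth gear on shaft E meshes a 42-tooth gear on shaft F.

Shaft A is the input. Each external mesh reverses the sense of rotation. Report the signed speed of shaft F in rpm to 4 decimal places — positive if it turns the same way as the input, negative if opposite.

Stage 1 [16T→43T]: ω = 2982.0000×16/43 = 1109.5814 rpm, dir flips to −; running = −1109.5814
Stage 2 [30T→30T]: ω = 1109.5814×30/30 = 1109.5814 rpm, dir flips to +; running = +1109.5814
Stage 3 [30T→16T]: ω = 1109.5814×30/16 = 2080.4651 rpm, dir flips to −; running = −2080.4651
Stage 4 [16T→57T]: ω = 2080.4651×16/57 = 583.9902 rpm, dir flips to +; running = +583.9902
Stage 5 [42T→42T]: ω = 583.9902×42/42 = 583.9902 rpm, dir flips to −; running = −583.9902

-583.9902 rpm (opposite to input, |ω| = 583.9902 rpm)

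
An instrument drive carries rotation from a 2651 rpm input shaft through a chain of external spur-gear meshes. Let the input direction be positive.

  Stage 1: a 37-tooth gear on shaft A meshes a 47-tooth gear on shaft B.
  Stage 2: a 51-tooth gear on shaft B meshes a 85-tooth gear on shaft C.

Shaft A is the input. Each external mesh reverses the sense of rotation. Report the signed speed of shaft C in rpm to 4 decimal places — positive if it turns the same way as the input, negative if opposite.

Stage 1 [37T→47T]: ω = 2651.0000×37/47 = 2086.9574 rpm, dir flips to −; running = −2086.9574
Stage 2 [51T→85T]: ω = 2086.9574×51/85 = 1252.1745 rpm, dir flips to +; running = +1252.1745

+1252.1745 rpm (same as input, |ω| = 1252.1745 rpm)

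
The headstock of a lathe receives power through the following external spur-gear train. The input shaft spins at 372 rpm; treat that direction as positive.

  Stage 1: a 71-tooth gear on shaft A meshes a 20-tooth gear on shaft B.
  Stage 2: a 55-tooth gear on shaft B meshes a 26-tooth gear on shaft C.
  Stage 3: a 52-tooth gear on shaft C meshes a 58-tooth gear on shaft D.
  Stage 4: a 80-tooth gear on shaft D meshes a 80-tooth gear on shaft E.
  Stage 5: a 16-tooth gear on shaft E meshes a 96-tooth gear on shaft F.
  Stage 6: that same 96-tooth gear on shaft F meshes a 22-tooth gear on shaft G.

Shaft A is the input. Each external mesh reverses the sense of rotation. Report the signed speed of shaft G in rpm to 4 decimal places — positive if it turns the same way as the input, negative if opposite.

+1821.5172 rpm (same as input, |ω| = 1821.5172 rpm)

Stage 1 [71T→20T]: ω = 372.0000×71/20 = 1320.6000 rpm, dir flips to −; running = −1320.6000
Stage 2 [55T→26T]: ω = 1320.6000×55/26 = 2793.5769 rpm, dir flips to +; running = +2793.5769
Stage 3 [52T→58T]: ω = 2793.5769×52/58 = 2504.5862 rpm, dir flips to −; running = −2504.5862
Stage 4 [80T→80T]: ω = 2504.5862×80/80 = 2504.5862 rpm, dir flips to +; running = +2504.5862
Stage 5 [16T→96T]: ω = 2504.5862×16/96 = 417.4310 rpm, dir flips to −; running = −417.4310
Stage 6 [96T→22T]: ω = 417.4310×96/22 = 1821.5172 rpm, dir flips to +; running = +1821.5172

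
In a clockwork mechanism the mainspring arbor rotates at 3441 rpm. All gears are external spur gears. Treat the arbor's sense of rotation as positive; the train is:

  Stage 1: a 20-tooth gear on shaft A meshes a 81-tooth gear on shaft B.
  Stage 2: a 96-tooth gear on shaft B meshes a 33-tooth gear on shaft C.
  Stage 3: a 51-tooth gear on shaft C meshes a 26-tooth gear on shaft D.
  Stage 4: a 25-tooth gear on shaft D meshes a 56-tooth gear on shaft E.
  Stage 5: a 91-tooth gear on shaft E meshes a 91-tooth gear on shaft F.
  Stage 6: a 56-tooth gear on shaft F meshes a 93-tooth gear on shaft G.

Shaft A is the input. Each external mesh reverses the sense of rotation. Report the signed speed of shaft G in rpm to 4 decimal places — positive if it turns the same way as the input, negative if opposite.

Stage 1 [20T→81T]: ω = 3441.0000×20/81 = 849.6296 rpm, dir flips to −; running = −849.6296
Stage 2 [96T→33T]: ω = 849.6296×96/33 = 2471.6498 rpm, dir flips to +; running = +2471.6498
Stage 3 [51T→26T]: ω = 2471.6498×51/26 = 4848.2362 rpm, dir flips to −; running = −4848.2362
Stage 4 [25T→56T]: ω = 4848.2362×25/56 = 2164.3912 rpm, dir flips to +; running = +2164.3912
Stage 5 [91T→91T]: ω = 2164.3912×91/91 = 2164.3912 rpm, dir flips to −; running = −2164.3912
Stage 6 [56T→93T]: ω = 2164.3912×56/93 = 1303.2893 rpm, dir flips to +; running = +1303.2893

+1303.2893 rpm (same as input, |ω| = 1303.2893 rpm)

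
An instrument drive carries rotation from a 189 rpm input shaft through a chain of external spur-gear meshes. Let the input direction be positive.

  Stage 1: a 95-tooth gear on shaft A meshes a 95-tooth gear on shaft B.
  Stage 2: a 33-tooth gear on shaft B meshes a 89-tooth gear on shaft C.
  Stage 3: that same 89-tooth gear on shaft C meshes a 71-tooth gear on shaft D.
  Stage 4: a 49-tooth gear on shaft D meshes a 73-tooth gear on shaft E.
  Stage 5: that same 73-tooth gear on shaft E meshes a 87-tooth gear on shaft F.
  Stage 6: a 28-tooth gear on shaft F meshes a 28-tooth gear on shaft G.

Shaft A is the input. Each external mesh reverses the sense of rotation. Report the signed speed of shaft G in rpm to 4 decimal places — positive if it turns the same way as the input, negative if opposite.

Stage 1 [95T→95T]: ω = 189.0000×95/95 = 189.0000 rpm, dir flips to −; running = −189.0000
Stage 2 [33T→89T]: ω = 189.0000×33/89 = 70.0787 rpm, dir flips to +; running = +70.0787
Stage 3 [89T→71T]: ω = 70.0787×89/71 = 87.8451 rpm, dir flips to −; running = −87.8451
Stage 4 [49T→73T]: ω = 87.8451×49/73 = 58.9645 rpm, dir flips to +; running = +58.9645
Stage 5 [73T→87T]: ω = 58.9645×73/87 = 49.4760 rpm, dir flips to −; running = −49.4760
Stage 6 [28T→28T]: ω = 49.4760×28/28 = 49.4760 rpm, dir flips to +; running = +49.4760

+49.4760 rpm (same as input, |ω| = 49.4760 rpm)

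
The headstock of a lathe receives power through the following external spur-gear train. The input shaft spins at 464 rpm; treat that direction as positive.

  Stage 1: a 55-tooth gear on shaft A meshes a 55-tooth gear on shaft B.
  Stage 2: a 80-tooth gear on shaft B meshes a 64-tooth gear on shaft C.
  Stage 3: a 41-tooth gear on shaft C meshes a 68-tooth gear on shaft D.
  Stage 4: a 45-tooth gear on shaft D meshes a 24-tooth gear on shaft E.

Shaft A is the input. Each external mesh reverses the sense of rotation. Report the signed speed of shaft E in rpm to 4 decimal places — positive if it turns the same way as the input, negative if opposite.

+655.6985 rpm (same as input, |ω| = 655.6985 rpm)

Stage 1 [55T→55T]: ω = 464.0000×55/55 = 464.0000 rpm, dir flips to −; running = −464.0000
Stage 2 [80T→64T]: ω = 464.0000×80/64 = 580.0000 rpm, dir flips to +; running = +580.0000
Stage 3 [41T→68T]: ω = 580.0000×41/68 = 349.7059 rpm, dir flips to −; running = −349.7059
Stage 4 [45T→24T]: ω = 349.7059×45/24 = 655.6985 rpm, dir flips to +; running = +655.6985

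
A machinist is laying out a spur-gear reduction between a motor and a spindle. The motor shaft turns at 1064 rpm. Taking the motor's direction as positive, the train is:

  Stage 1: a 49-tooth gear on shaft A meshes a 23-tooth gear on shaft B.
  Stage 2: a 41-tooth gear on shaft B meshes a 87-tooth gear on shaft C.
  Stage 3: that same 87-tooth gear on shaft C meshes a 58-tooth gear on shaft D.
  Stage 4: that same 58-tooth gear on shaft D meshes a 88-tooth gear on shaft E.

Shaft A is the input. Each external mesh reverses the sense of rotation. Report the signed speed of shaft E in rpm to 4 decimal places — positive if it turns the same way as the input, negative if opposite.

Stage 1 [49T→23T]: ω = 1064.0000×49/23 = 2266.7826 rpm, dir flips to −; running = −2266.7826
Stage 2 [41T→87T]: ω = 2266.7826×41/87 = 1068.2539 rpm, dir flips to +; running = +1068.2539
Stage 3 [87T→58T]: ω = 1068.2539×87/58 = 1602.3808 rpm, dir flips to −; running = −1602.3808
Stage 4 [58T→88T]: ω = 1602.3808×58/88 = 1056.1146 rpm, dir flips to +; running = +1056.1146

+1056.1146 rpm (same as input, |ω| = 1056.1146 rpm)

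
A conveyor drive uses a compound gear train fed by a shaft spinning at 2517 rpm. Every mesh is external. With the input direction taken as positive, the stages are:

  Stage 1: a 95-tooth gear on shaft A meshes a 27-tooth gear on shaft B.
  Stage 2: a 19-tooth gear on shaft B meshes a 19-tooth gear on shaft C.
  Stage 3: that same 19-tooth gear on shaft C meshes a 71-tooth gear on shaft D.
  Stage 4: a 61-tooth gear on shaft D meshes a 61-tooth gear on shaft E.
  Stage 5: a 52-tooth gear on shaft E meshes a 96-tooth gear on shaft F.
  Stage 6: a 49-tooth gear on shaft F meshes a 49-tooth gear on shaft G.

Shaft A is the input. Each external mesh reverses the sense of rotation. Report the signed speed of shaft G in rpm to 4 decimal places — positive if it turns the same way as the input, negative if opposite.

+1283.7203 rpm (same as input, |ω| = 1283.7203 rpm)

Stage 1 [95T→27T]: ω = 2517.0000×95/27 = 8856.1111 rpm, dir flips to −; running = −8856.1111
Stage 2 [19T→19T]: ω = 8856.1111×19/19 = 8856.1111 rpm, dir flips to +; running = +8856.1111
Stage 3 [19T→71T]: ω = 8856.1111×19/71 = 2369.9452 rpm, dir flips to −; running = −2369.9452
Stage 4 [61T→61T]: ω = 2369.9452×61/61 = 2369.9452 rpm, dir flips to +; running = +2369.9452
Stage 5 [52T→96T]: ω = 2369.9452×52/96 = 1283.7203 rpm, dir flips to −; running = −1283.7203
Stage 6 [49T→49T]: ω = 1283.7203×49/49 = 1283.7203 rpm, dir flips to +; running = +1283.7203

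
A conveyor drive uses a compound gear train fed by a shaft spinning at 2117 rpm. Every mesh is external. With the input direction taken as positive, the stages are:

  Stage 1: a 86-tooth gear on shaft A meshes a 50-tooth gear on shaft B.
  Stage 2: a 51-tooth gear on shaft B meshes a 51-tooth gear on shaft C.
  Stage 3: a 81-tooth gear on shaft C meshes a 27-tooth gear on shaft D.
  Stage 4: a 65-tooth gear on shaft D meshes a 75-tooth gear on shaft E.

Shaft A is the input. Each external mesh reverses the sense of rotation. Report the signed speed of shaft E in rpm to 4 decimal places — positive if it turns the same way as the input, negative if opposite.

+9467.2240 rpm (same as input, |ω| = 9467.2240 rpm)

Stage 1 [86T→50T]: ω = 2117.0000×86/50 = 3641.2400 rpm, dir flips to −; running = −3641.2400
Stage 2 [51T→51T]: ω = 3641.2400×51/51 = 3641.2400 rpm, dir flips to +; running = +3641.2400
Stage 3 [81T→27T]: ω = 3641.2400×81/27 = 10923.7200 rpm, dir flips to −; running = −10923.7200
Stage 4 [65T→75T]: ω = 10923.7200×65/75 = 9467.2240 rpm, dir flips to +; running = +9467.2240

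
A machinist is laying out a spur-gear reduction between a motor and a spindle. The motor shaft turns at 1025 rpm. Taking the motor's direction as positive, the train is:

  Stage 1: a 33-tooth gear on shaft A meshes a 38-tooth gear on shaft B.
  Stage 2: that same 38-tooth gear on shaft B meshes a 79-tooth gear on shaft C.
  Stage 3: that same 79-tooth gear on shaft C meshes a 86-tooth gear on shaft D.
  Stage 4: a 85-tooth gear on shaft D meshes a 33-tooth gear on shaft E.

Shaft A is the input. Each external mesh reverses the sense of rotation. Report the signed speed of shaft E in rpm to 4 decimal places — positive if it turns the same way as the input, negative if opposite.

+1013.0814 rpm (same as input, |ω| = 1013.0814 rpm)

Stage 1 [33T→38T]: ω = 1025.0000×33/38 = 890.1316 rpm, dir flips to −; running = −890.1316
Stage 2 [38T→79T]: ω = 890.1316×38/79 = 428.1646 rpm, dir flips to +; running = +428.1646
Stage 3 [79T→86T]: ω = 428.1646×79/86 = 393.3140 rpm, dir flips to −; running = −393.3140
Stage 4 [85T→33T]: ω = 393.3140×85/33 = 1013.0814 rpm, dir flips to +; running = +1013.0814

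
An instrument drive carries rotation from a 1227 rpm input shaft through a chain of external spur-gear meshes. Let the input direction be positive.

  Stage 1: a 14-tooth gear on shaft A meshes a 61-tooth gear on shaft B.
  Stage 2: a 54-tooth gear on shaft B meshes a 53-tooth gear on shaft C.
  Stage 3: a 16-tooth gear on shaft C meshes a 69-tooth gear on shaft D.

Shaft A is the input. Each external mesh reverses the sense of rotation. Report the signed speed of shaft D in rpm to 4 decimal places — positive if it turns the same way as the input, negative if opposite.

Stage 1 [14T→61T]: ω = 1227.0000×14/61 = 281.6066 rpm, dir flips to −; running = −281.6066
Stage 2 [54T→53T]: ω = 281.6066×54/53 = 286.9199 rpm, dir flips to +; running = +286.9199
Stage 3 [16T→69T]: ω = 286.9199×16/69 = 66.5321 rpm, dir flips to −; running = −66.5321

-66.5321 rpm (opposite to input, |ω| = 66.5321 rpm)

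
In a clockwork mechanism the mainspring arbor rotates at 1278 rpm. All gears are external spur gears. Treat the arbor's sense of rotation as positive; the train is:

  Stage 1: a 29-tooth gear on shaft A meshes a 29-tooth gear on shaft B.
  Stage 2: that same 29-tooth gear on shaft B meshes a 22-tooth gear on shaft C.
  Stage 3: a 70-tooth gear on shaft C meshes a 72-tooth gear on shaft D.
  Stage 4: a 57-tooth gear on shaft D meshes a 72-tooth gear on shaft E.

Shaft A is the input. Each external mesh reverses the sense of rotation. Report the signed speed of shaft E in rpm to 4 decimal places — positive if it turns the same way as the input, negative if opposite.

+1296.6241 rpm (same as input, |ω| = 1296.6241 rpm)

Stage 1 [29T→29T]: ω = 1278.0000×29/29 = 1278.0000 rpm, dir flips to −; running = −1278.0000
Stage 2 [29T→22T]: ω = 1278.0000×29/22 = 1684.6364 rpm, dir flips to +; running = +1684.6364
Stage 3 [70T→72T]: ω = 1684.6364×70/72 = 1637.8409 rpm, dir flips to −; running = −1637.8409
Stage 4 [57T→72T]: ω = 1637.8409×57/72 = 1296.6241 rpm, dir flips to +; running = +1296.6241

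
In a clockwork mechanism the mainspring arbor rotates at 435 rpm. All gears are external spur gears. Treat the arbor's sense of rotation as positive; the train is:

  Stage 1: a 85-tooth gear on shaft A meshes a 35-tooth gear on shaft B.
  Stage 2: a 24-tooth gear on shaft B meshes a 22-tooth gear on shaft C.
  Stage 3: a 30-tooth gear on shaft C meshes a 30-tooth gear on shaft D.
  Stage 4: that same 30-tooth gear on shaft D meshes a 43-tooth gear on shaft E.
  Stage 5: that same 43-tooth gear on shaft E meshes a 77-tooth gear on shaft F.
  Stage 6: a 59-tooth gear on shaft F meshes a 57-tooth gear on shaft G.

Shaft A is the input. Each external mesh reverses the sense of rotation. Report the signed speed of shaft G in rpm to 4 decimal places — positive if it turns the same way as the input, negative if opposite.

Stage 1 [85T→35T]: ω = 435.0000×85/35 = 1056.4286 rpm, dir flips to −; running = −1056.4286
Stage 2 [24T→22T]: ω = 1056.4286×24/22 = 1152.4675 rpm, dir flips to +; running = +1152.4675
Stage 3 [30T→30T]: ω = 1152.4675×30/30 = 1152.4675 rpm, dir flips to −; running = −1152.4675
Stage 4 [30T→43T]: ω = 1152.4675×30/43 = 804.0471 rpm, dir flips to +; running = +804.0471
Stage 5 [43T→77T]: ω = 804.0471×43/77 = 449.0133 rpm, dir flips to −; running = −449.0133
Stage 6 [59T→57T]: ω = 449.0133×59/57 = 464.7682 rpm, dir flips to +; running = +464.7682

+464.7682 rpm (same as input, |ω| = 464.7682 rpm)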